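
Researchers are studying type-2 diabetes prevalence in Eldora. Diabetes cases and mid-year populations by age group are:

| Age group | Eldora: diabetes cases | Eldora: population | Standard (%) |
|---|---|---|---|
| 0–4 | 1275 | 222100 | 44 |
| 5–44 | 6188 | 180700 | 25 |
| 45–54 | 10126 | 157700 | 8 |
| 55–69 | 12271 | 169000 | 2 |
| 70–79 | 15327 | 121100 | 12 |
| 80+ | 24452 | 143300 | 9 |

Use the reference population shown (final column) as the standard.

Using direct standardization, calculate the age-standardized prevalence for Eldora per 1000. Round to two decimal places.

48.22

Age-specific rates per 1000 for Eldora: 5.741, 34.245, 64.211, 72.609, 126.565, 170.635.
Standard weights: 0.44, 0.25, 0.08, 0.02, 0.12, 0.09.
Standardized rate: 0.4400×5.741 + 0.2500×34.245 + 0.0800×64.211 + 0.0200×72.609 + 0.1200×126.565 + 0.0900×170.635 = 48.2210 per 1000.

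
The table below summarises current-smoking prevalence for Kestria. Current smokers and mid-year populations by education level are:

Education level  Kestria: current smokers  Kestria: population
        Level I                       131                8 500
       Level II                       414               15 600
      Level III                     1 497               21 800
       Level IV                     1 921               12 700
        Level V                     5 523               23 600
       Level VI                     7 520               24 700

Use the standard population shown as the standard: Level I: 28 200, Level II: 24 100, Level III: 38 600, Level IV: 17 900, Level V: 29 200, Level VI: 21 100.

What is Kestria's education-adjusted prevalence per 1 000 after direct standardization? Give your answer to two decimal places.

123.76

Education-specific rates per 1 000 for Kestria: 15.412, 26.538, 68.670, 151.260, 234.025, 304.453.
Standard total = 159 100; weights = 0.1772, 0.1515, 0.2426, 0.1125, 0.1835, 0.1326.
Standardized rate: 0.1772×15.412 + 0.1515×26.538 + 0.2426×68.670 + 0.1125×151.260 + 0.1835×234.025 + 0.1326×304.453 = 123.7580 per 1 000.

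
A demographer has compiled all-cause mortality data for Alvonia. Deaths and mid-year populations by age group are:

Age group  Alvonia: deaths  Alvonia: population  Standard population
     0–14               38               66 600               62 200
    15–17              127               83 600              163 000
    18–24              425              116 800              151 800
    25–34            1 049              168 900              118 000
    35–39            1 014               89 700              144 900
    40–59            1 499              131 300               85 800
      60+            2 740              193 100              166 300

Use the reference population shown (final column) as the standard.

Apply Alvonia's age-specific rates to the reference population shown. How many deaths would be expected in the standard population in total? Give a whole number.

6546

Age-specific rates per 100 000 for Alvonia: 57.06, 151.91, 363.87, 621.08, 1130.43, 1141.66, 1418.95.
Expected deaths = Σ (standard pop × age-specific rate ÷ 100 000)
= 62 200×57.06/100 000 + 163 000×151.91/100 000 + 151 800×363.87/100 000 + 118 000×621.08/100 000 + 144 900×1130.43/100 000 + 85 800×1141.66/100 000 + 166 300×1418.95/100 000
= 35.49 + 247.62 + 552.35 + 732.87 + 1638.00 + 979.54 + 2359.72 = 6545.60.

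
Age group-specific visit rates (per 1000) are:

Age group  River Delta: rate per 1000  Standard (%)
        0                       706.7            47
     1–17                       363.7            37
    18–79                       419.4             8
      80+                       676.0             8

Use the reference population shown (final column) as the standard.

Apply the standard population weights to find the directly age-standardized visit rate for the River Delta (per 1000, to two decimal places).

Standard weights: 0.47, 0.37, 0.08, 0.08.
Standardized rate: 0.4700×706.7 + 0.3700×363.7 + 0.0800×419.4 + 0.0800×676.0 = 554.3500 per 1000.

554.35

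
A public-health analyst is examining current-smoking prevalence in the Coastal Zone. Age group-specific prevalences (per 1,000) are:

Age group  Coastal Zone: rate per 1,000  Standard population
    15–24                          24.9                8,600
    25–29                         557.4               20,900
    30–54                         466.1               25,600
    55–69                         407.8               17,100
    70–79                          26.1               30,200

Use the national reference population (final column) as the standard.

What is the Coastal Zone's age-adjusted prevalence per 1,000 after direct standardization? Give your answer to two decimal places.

Standard total = 102,400; weights = 0.0840, 0.2041, 0.2500, 0.1670, 0.2949.
Standardized rate: 0.0840×24.9 + 0.2041×557.4 + 0.2500×466.1 + 0.1670×407.8 + 0.2949×26.1 = 308.1793 per 1,000.

308.18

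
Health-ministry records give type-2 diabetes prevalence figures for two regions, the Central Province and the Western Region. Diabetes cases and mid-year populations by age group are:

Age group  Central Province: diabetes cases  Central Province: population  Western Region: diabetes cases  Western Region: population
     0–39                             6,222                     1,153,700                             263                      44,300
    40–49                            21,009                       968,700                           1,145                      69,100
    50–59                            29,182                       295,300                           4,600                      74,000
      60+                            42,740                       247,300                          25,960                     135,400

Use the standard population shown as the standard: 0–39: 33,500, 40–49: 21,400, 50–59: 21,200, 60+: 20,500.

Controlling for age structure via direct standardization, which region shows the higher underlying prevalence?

Age-specific rates per 1,000 for the Central Province: 5.393, 21.688, 98.822, 172.827.
For the Western Region: 5.937, 16.570, 62.162, 191.728.
Standard total = 96,600; weights = 0.3468, 0.2215, 0.2195, 0.2122.
The Central Province: 0.3468×5.393 + 0.2215×21.688 + 0.2195×98.822 + 0.2122×172.827 = 65.0388 per 1,000.
The Western Region: 0.3468×5.937 + 0.2215×16.570 + 0.2195×62.162 + 0.2122×191.728 = 60.0595 per 1,000.
The crude rates (37.21 vs 99.03) would put the Western Region higher, but that reflects its age composition; once standardized to a common age structure, the Central Province has the higher underlying rate.

Central Province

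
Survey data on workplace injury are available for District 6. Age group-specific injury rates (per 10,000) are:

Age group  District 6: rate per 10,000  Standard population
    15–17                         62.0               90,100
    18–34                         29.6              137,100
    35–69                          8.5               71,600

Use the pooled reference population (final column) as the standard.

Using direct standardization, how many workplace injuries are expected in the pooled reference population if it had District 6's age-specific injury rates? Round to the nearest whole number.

1025

Expected workplace injuries = Σ (standard pop × age-specific rate ÷ 10,000)
= 90,100×62.0/10,000 + 137,100×29.6/10,000 + 71,600×8.5/10,000
= 558.62 + 405.82 + 60.86 = 1025.30.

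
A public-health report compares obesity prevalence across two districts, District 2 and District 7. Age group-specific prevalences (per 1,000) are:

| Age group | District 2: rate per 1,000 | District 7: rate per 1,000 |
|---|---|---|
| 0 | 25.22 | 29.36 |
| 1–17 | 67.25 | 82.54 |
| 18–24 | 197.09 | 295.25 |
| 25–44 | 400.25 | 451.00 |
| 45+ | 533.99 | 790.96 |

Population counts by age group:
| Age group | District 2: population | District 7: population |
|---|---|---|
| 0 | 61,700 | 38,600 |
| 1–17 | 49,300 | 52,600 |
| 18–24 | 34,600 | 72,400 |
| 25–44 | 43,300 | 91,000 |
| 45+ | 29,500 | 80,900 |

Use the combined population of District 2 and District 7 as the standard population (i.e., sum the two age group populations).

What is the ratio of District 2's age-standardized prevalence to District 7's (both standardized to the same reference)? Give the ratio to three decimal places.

0.750

Combined standard total = 553,900; weights = 0.1811, 0.1840, 0.1932, 0.2425, 0.1993.
District 2: 0.1811×25.22 + 0.1840×67.25 + 0.1932×197.09 + 0.2425×400.25 + 0.1993×533.99 = 258.4890 per 1,000.
District 7: 0.1811×29.36 + 0.1840×82.54 + 0.1932×295.25 + 0.2425×451.00 + 0.1993×790.96 = 344.5363 per 1,000.
Ratio = 258.4890 ÷ 344.5363 = 0.75025.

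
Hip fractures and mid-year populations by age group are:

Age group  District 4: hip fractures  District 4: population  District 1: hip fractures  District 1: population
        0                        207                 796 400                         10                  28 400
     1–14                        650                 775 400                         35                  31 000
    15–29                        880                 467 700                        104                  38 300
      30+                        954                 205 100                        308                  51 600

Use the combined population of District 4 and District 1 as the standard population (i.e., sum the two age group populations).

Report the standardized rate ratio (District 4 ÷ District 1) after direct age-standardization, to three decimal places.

Age-specific rates per 100 000 for District 4: 25.99, 83.83, 188.15, 465.14.
For District 1: 35.21, 112.90, 271.54, 596.90.
Combined standard total = 2 393 900; weights = 0.3445, 0.3369, 0.2114, 0.1072.
District 4: 0.3445×25.99 + 0.3369×83.83 + 0.2114×188.15 + 0.1072×465.14 = 126.8409 per 100 000.
District 1: 0.3445×35.21 + 0.3369×112.90 + 0.2114×271.54 + 0.1072×596.90 = 171.5656 per 100 000.
Ratio = 126.8409 ÷ 171.5656 = 0.73931.

0.739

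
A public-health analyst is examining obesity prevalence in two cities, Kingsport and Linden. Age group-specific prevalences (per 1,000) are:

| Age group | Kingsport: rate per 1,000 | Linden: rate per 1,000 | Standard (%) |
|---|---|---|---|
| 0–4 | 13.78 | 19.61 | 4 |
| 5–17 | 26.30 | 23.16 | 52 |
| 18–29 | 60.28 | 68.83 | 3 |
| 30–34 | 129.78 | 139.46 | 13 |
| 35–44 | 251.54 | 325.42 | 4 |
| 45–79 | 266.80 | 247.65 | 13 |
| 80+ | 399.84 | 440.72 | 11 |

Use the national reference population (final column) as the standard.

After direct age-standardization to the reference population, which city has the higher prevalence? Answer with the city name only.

Linden

Standard weights: 0.04, 0.52, 0.03, 0.13, 0.04, 0.13, 0.11.
Kingsport: 0.0400×13.78 + 0.5200×26.30 + 0.0300×60.28 + 0.1300×129.78 + 0.0400×251.54 + 0.1300×266.80 + 0.1100×399.84 = 121.6350 per 1,000.
Linden: 0.0400×19.61 + 0.5200×23.16 + 0.0300×68.83 + 0.1300×139.46 + 0.0400×325.42 + 0.1300×247.65 + 0.1100×440.72 = 126.7128 per 1,000.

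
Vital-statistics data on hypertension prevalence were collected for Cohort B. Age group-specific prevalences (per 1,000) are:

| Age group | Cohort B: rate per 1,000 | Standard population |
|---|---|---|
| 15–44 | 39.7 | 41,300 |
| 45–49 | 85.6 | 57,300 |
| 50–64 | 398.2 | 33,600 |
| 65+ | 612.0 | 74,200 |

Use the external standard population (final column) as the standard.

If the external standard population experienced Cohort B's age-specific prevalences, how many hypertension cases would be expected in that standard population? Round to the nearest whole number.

65334

Expected hypertension cases = Σ (standard pop × age-specific rate ÷ 1,000)
= 41,300×39.7/1,000 + 57,300×85.6/1,000 + 33,600×398.2/1,000 + 74,200×612.0/1,000
= 1639.61 + 4904.88 + 13379.52 + 45410.40 = 65334.41.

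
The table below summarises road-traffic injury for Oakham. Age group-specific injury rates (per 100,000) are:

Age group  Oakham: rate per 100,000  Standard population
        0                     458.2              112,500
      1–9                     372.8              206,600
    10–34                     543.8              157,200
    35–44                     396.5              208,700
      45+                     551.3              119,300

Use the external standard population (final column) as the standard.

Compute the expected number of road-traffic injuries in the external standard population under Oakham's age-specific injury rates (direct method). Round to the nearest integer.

Expected road-traffic injuries = Σ (standard pop × age-specific rate ÷ 100,000)
= 112,500×458.2/100,000 + 206,600×372.8/100,000 + 157,200×543.8/100,000 + 208,700×396.5/100,000 + 119,300×551.3/100,000
= 515.48 + 770.20 + 854.85 + 827.50 + 657.70 = 3625.73.

3626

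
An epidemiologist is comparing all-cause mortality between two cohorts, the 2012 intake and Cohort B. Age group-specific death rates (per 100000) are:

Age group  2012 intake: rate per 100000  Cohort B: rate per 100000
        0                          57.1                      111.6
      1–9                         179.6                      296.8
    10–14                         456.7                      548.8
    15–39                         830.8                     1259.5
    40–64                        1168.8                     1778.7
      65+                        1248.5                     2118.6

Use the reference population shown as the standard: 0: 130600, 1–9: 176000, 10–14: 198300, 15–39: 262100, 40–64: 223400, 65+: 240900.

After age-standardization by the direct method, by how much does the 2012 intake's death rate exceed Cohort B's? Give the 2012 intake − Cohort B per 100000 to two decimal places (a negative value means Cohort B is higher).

-409.51

Standard total = 1231300; weights = 0.1061, 0.1429, 0.1610, 0.2129, 0.1814, 0.1956.
The 2012 intake: 0.1061×57.1 + 0.1429×179.6 + 0.1610×456.7 + 0.2129×830.8 + 0.1814×1168.8 + 0.1956×1248.5 = 738.4526 per 100000.
Cohort B: 0.1061×111.6 + 0.1429×296.8 + 0.1610×548.8 + 0.2129×1259.5 + 0.1814×1778.7 + 0.1956×2118.6 = 1147.9624 per 100000.
Difference = 738.4526 − 1147.9624 = -409.5097.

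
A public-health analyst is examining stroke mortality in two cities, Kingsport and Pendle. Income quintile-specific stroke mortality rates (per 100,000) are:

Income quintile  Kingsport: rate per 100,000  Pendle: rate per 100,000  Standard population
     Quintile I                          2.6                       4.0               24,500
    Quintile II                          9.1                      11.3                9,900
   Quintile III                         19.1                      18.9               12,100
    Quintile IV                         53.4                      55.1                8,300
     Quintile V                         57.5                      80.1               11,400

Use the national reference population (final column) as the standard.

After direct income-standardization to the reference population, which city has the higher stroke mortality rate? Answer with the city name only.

Pendle

Standard total = 66,200; weights = 0.3701, 0.1495, 0.1828, 0.1254, 0.1722.
Kingsport: 0.3701×2.6 + 0.1495×9.1 + 0.1828×19.1 + 0.1254×53.4 + 0.1722×57.5 = 22.4112 per 100,000.
Pendle: 0.3701×4.0 + 0.1495×11.3 + 0.1828×18.9 + 0.1254×55.1 + 0.1722×80.1 = 27.3267 per 100,000.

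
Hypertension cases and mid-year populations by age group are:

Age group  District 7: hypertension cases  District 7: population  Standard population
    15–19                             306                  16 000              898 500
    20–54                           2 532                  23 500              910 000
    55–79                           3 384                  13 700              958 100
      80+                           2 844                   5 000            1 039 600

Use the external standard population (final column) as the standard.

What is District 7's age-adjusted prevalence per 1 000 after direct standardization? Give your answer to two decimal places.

Age-specific rates per 1 000 for District 7: 19.125, 107.745, 247.007, 568.800.
Standard total = 3 806 200; weights = 0.2361, 0.2391, 0.2517, 0.2731.
Standardized rate: 0.2361×19.125 + 0.2391×107.745 + 0.2517×247.007 + 0.2731×568.800 = 247.8098 per 1 000.

247.81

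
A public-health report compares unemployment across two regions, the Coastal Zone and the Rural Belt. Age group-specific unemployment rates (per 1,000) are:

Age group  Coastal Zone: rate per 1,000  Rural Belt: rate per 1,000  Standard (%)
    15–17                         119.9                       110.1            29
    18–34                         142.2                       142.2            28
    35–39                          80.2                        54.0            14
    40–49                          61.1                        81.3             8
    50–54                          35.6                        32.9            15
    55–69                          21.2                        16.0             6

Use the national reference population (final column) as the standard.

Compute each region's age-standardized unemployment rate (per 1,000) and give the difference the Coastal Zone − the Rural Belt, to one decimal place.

5.6

Standard weights: 0.29, 0.28, 0.14, 0.08, 0.15, 0.06.
The Coastal Zone: 0.2900×119.9 + 0.2800×142.2 + 0.1400×80.2 + 0.0800×61.1 + 0.1500×35.6 + 0.0600×21.2 = 97.3150 per 1,000.
The Rural Belt: 0.2900×110.1 + 0.2800×142.2 + 0.1400×54.0 + 0.0800×81.3 + 0.1500×32.9 + 0.0600×16.0 = 91.7040 per 1,000.
Difference = 97.3150 − 91.7040 = 5.6110.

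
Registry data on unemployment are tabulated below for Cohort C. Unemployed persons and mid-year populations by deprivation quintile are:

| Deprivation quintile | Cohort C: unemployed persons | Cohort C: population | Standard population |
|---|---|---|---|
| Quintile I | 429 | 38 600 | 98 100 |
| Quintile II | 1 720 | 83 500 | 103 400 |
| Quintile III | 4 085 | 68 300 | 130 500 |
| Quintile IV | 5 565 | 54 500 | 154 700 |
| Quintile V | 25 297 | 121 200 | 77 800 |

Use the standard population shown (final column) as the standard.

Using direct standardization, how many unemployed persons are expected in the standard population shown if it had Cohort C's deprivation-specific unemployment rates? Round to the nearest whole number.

Deprivation-specific rates per 1 000 for Cohort C: 11.114, 20.599, 59.810, 102.110, 208.721.
Expected unemployed persons = Σ (standard pop × deprivation-specific rate ÷ 1 000)
= 98 100×11.114/1 000 + 103 400×20.599/1 000 + 130 500×59.810/1 000 + 154 700×102.110/1 000 + 77 800×208.721/1 000
= 1090.28 + 2129.92 + 7805.16 + 15796.43 + 16238.50 = 43060.29.

43060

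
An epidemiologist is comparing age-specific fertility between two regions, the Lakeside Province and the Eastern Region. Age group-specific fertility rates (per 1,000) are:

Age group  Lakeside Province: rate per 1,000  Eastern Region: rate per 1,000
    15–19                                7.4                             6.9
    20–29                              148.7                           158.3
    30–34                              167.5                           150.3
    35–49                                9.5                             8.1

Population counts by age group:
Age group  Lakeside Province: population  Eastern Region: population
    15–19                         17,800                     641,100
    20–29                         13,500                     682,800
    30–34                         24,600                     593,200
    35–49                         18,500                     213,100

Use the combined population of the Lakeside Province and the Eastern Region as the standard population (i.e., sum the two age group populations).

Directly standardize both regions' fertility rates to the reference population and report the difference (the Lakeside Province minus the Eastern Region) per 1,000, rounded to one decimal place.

Combined standard total = 2,204,600; weights = 0.2989, 0.3158, 0.2802, 0.1051.
The Lakeside Province: 0.2989×7.4 + 0.3158×148.7 + 0.2802×167.5 + 0.1051×9.5 = 97.1139 per 1,000.
The Eastern Region: 0.2989×6.9 + 0.3158×158.3 + 0.2802×150.3 + 0.1051×8.1 = 95.0295 per 1,000.
Difference = 97.1139 − 95.0295 = 2.0844.

2.1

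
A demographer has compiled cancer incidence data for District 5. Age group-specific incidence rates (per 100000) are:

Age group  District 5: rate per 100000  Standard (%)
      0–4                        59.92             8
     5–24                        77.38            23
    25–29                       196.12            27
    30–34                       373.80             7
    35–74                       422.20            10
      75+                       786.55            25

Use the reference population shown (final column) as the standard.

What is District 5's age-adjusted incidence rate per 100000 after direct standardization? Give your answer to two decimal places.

340.57

Standard weights: 0.08, 0.23, 0.27, 0.07, 0.10, 0.25.
Standardized rate: 0.0800×59.92 + 0.2300×77.38 + 0.2700×196.12 + 0.0700×373.80 + 0.1000×422.20 + 0.2500×786.55 = 340.5669 per 100000.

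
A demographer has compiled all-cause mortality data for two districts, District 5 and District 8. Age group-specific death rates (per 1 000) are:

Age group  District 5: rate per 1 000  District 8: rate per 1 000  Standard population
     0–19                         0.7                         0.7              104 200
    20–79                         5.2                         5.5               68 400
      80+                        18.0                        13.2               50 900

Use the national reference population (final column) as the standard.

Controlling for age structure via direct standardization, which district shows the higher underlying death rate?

Standard total = 223 500; weights = 0.4662, 0.3060, 0.2277.
District 5: 0.4662×0.7 + 0.3060×5.2 + 0.2277×18.0 = 6.0171 per 1 000.
District 8: 0.4662×0.7 + 0.3060×5.5 + 0.2277×13.2 = 5.0157 per 1 000.

District 5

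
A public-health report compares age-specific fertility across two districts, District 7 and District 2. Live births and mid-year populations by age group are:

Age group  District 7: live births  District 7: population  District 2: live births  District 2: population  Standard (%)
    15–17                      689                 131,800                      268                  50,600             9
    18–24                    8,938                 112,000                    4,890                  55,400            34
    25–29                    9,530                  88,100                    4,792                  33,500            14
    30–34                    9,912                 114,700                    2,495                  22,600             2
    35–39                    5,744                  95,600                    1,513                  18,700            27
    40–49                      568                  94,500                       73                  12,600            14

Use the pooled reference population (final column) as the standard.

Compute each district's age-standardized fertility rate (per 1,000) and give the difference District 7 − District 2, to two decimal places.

Age-specific rates per 1,000 for District 7: 5.228, 79.804, 108.173, 86.417, 60.084, 6.011.
For District 2: 5.296, 88.267, 143.045, 110.398, 80.909, 5.794.
Standard weights: 0.09, 0.34, 0.14, 0.02, 0.27, 0.14.
District 7: 0.0900×5.228 + 0.3400×79.804 + 0.1400×108.173 + 0.0200×86.417 + 0.2700×60.084 + 0.1400×6.011 = 61.5403 per 1,000.
District 2: 0.0900×5.296 + 0.3400×88.267 + 0.1400×143.045 + 0.0200×110.398 + 0.2700×80.909 + 0.1400×5.794 = 75.3783 per 1,000.
Difference = 61.5403 − 75.3783 = -13.8380.

-13.84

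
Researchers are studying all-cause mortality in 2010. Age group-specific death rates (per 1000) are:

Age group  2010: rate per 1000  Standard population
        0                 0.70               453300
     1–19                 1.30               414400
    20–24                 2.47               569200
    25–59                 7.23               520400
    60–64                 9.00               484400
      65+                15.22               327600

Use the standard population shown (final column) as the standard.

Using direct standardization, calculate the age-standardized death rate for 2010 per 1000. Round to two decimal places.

Standard total = 2769300; weights = 0.1637, 0.1496, 0.2055, 0.1879, 0.1749, 0.1183.
Standardized rate: 0.1637×0.70 + 0.1496×1.30 + 0.2055×2.47 + 0.1879×7.23 + 0.1749×9.00 + 0.1183×15.22 = 5.5502 per 1000.

5.55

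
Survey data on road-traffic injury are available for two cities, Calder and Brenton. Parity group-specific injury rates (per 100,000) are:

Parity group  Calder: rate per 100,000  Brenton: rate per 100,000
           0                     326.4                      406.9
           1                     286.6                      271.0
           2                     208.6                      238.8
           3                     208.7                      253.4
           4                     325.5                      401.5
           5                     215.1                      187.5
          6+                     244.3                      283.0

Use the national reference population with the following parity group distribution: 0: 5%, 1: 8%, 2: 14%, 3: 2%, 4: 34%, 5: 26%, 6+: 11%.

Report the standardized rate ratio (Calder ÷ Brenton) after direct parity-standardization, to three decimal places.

Standard weights: 0.05, 0.08, 0.14, 0.02, 0.34, 0.26, 0.11.
Calder: 0.0500×326.4 + 0.0800×286.6 + 0.1400×208.6 + 0.0200×208.7 + 0.3400×325.5 + 0.2600×215.1 + 0.1100×244.3 = 266.0950 per 100,000.
Brenton: 0.0500×406.9 + 0.0800×271.0 + 0.1400×238.8 + 0.0200×253.4 + 0.3400×401.5 + 0.2600×187.5 + 0.1100×283.0 = 296.9150 per 100,000.
Ratio = 266.0950 ÷ 296.9150 = 0.89620.

0.896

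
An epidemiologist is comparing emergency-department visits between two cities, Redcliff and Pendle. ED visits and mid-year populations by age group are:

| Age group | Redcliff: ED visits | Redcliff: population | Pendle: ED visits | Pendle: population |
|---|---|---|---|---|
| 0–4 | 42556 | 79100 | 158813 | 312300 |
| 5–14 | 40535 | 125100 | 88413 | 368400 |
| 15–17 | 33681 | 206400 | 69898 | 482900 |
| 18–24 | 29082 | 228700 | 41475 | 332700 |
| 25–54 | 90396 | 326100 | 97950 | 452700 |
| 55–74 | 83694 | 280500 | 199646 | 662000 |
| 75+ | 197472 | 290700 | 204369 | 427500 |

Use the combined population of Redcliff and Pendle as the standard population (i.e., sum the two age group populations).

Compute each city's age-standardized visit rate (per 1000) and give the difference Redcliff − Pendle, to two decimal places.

55.96

Age-specific rates per 1000 for Redcliff: 538.003, 324.021, 163.183, 127.162, 277.203, 298.374, 679.298.
For Pendle: 508.527, 239.992, 144.746, 124.662, 216.368, 301.580, 478.056.
Combined standard total = 4575100; weights = 0.0856, 0.1079, 0.1507, 0.1227, 0.1702, 0.2060, 0.1570.
Redcliff: 0.0856×538.003 + 0.1079×324.021 + 0.1507×163.183 + 0.1227×127.162 + 0.1702×277.203 + 0.2060×298.374 + 0.1570×679.298 = 336.4572 per 1000.
Pendle: 0.0856×508.527 + 0.1079×239.992 + 0.1507×144.746 + 0.1227×124.662 + 0.1702×216.368 + 0.2060×301.580 + 0.1570×478.056 = 280.5008 per 1000.
Difference = 336.4572 − 280.5008 = 55.9564.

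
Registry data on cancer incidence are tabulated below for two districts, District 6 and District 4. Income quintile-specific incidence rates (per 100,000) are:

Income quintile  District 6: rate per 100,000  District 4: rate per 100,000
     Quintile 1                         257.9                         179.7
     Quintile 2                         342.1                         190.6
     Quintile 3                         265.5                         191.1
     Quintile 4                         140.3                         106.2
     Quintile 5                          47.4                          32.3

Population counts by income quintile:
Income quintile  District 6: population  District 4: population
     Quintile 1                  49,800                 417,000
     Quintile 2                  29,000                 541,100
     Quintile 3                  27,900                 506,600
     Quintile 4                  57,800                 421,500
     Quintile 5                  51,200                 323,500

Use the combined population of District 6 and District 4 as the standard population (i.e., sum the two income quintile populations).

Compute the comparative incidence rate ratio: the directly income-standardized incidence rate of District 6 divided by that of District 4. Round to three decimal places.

Combined standard total = 2,425,400; weights = 0.1925, 0.2351, 0.2204, 0.1976, 0.1545.
District 6: 0.1925×257.9 + 0.2351×342.1 + 0.2204×265.5 + 0.1976×140.3 + 0.1545×47.4 = 223.6065 per 100,000.
District 4: 0.1925×179.7 + 0.2351×190.6 + 0.2204×191.1 + 0.1976×106.2 + 0.1545×32.3 = 147.4777 per 100,000.
Ratio = 223.6065 ÷ 147.4777 = 1.51621.

1.516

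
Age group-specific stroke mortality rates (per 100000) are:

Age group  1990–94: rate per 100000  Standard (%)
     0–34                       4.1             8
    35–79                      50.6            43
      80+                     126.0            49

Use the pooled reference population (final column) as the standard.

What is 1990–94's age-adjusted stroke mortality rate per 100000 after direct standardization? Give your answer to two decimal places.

83.83

Standard weights: 0.08, 0.43, 0.49.
Standardized rate: 0.0800×4.1 + 0.4300×50.6 + 0.4900×126.0 = 83.8260 per 100000.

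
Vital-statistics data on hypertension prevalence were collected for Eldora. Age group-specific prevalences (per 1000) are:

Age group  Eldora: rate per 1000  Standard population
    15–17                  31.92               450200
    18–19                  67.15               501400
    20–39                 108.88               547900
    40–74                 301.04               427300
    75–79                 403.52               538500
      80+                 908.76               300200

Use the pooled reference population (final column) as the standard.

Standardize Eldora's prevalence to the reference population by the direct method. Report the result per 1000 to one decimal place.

262.7

Standard total = 2765500; weights = 0.1628, 0.1813, 0.1981, 0.1545, 0.1947, 0.1086.
Standardized rate: 0.1628×31.92 + 0.1813×67.15 + 0.1981×108.88 + 0.1545×301.04 + 0.1947×403.52 + 0.1086×908.76 = 262.6774 per 1000.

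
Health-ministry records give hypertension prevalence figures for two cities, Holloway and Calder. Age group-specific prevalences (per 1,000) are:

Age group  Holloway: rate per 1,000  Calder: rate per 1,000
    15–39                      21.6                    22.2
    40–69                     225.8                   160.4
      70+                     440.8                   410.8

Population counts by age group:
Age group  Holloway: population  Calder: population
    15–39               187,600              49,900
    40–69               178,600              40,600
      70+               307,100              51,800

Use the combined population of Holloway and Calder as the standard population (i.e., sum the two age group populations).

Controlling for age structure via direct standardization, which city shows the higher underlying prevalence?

Holloway

Combined standard total = 815,600; weights = 0.2912, 0.2688, 0.4400.
Holloway: 0.2912×21.6 + 0.2688×225.8 + 0.4400×440.8 = 260.9471 per 1,000.
Calder: 0.2912×22.2 + 0.2688×160.4 + 0.4400×410.8 = 230.3437 per 1,000.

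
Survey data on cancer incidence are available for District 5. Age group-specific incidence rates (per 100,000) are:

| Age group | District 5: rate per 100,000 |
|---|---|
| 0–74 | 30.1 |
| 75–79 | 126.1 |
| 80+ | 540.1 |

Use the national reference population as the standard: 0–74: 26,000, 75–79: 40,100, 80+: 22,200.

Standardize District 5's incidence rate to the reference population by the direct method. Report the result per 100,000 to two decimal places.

Standard total = 88,300; weights = 0.2945, 0.4541, 0.2514.
Standardized rate: 0.2945×30.1 + 0.4541×126.1 + 0.2514×540.1 = 201.9188 per 100,000.

201.92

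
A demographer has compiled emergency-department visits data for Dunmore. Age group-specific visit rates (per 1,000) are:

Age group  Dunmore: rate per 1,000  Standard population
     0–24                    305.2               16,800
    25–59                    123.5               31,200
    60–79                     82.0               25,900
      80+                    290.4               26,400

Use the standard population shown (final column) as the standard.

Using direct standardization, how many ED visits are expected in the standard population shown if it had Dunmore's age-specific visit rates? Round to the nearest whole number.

Expected ED visits = Σ (standard pop × age-specific rate ÷ 1,000)
= 16,800×305.2/1,000 + 31,200×123.5/1,000 + 25,900×82.0/1,000 + 26,400×290.4/1,000
= 5127.36 + 3853.20 + 2123.80 + 7666.56 = 18770.92.

18771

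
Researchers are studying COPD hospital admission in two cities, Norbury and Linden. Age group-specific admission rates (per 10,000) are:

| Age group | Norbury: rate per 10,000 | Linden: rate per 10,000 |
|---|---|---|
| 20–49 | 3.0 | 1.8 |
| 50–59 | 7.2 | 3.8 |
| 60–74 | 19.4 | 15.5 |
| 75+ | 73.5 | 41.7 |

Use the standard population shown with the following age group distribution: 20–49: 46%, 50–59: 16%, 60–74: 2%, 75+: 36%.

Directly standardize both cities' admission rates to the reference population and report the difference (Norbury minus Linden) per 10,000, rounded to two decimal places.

Standard weights: 0.46, 0.16, 0.02, 0.36.
Norbury: 0.4600×3.0 + 0.1600×7.2 + 0.0200×19.4 + 0.3600×73.5 = 29.3800 per 10,000.
Linden: 0.4600×1.8 + 0.1600×3.8 + 0.0200×15.5 + 0.3600×41.7 = 16.7580 per 10,000.
Difference = 29.3800 − 16.7580 = 12.6220.

12.62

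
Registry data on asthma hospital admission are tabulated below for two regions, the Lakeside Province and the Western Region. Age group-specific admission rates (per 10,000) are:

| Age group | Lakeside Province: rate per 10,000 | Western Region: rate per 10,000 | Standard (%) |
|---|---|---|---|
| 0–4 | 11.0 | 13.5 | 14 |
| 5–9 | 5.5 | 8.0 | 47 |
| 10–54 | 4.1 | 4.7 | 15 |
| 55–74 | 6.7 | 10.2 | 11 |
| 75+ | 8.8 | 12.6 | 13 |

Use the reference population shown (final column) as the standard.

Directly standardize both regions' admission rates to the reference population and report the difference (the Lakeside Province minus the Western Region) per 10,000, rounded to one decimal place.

Standard weights: 0.14, 0.47, 0.15, 0.11, 0.13.
The Lakeside Province: 0.1400×11.0 + 0.4700×5.5 + 0.1500×4.1 + 0.1100×6.7 + 0.1300×8.8 = 6.6210 per 10,000.
The Western Region: 0.1400×13.5 + 0.4700×8.0 + 0.1500×4.7 + 0.1100×10.2 + 0.1300×12.6 = 9.1150 per 10,000.
Difference = 6.6210 − 9.1150 = -2.4940.

-2.5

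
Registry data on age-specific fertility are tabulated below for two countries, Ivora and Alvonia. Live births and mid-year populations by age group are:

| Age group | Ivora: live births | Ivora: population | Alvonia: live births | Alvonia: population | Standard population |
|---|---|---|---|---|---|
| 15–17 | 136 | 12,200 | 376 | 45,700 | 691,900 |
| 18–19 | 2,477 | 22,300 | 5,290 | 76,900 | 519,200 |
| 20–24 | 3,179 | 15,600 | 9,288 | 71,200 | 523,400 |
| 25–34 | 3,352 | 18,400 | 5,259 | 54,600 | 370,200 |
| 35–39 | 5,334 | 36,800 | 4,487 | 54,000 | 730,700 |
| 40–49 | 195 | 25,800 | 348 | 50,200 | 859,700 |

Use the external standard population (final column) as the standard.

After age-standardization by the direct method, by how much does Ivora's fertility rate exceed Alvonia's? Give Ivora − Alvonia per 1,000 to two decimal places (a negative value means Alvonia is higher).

37.85

Age-specific rates per 1,000 for Ivora: 11.148, 111.076, 203.782, 182.174, 144.946, 7.558.
For Alvonia: 8.228, 68.791, 130.449, 96.319, 83.093, 6.932.
Standard total = 3,695,100; weights = 0.1872, 0.1405, 0.1416, 0.1002, 0.1977, 0.2327.
Ivora: 0.1872×11.148 + 0.1405×111.076 + 0.1416×203.782 + 0.1002×182.174 + 0.1977×144.946 + 0.2327×7.558 = 95.2325 per 1,000.
Alvonia: 0.1872×8.228 + 0.1405×68.791 + 0.1416×130.449 + 0.1002×96.319 + 0.1977×83.093 + 0.2327×6.932 = 57.3783 per 1,000.
Difference = 95.2325 − 57.3783 = 37.8542.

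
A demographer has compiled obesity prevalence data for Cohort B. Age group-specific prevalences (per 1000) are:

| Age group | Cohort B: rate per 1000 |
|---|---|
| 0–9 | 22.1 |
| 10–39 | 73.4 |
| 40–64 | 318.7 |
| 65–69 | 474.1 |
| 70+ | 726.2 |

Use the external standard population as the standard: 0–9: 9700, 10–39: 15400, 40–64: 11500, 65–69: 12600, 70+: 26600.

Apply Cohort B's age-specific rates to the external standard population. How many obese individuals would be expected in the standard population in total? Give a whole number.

30300

Expected obese individuals = Σ (standard pop × age-specific rate ÷ 1000)
= 9700×22.1/1000 + 15400×73.4/1000 + 11500×318.7/1000 + 12600×474.1/1000 + 26600×726.2/1000
= 214.37 + 1130.36 + 3665.05 + 5973.66 + 19316.92 = 30300.36.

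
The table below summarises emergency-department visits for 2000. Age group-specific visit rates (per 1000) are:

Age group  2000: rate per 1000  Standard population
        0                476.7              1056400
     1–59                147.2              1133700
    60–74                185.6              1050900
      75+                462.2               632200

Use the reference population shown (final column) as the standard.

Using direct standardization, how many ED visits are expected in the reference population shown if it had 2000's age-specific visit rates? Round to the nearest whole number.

1157716

Expected ED visits = Σ (standard pop × age-specific rate ÷ 1000)
= 1056400×476.7/1000 + 1133700×147.2/1000 + 1050900×185.6/1000 + 632200×462.2/1000
= 503585.88 + 166880.64 + 195047.04 + 292202.84 = 1157716.40.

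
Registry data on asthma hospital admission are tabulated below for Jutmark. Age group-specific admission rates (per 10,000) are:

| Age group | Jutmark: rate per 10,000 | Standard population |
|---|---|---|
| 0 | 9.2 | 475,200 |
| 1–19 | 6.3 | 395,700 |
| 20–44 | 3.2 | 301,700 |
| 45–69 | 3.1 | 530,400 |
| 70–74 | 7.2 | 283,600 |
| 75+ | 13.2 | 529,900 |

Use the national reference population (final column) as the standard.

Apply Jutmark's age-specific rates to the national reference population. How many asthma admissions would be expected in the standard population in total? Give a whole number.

1851

Expected asthma admissions = Σ (standard pop × age-specific rate ÷ 10,000)
= 475,200×9.2/10,000 + 395,700×6.3/10,000 + 301,700×3.2/10,000 + 530,400×3.1/10,000 + 283,600×7.2/10,000 + 529,900×13.2/10,000
= 437.18 + 249.29 + 96.54 + 164.42 + 204.19 + 699.47 = 1851.10.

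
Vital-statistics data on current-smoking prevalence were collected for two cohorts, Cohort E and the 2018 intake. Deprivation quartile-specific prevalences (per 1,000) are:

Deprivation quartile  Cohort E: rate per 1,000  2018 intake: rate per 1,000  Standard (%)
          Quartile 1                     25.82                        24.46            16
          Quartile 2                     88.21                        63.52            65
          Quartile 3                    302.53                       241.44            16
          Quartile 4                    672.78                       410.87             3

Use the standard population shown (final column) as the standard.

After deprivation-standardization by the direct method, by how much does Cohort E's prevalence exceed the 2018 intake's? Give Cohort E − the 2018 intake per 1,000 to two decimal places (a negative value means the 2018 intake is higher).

Standard weights: 0.16, 0.65, 0.16, 0.03.
Cohort E: 0.1600×25.82 + 0.6500×88.21 + 0.1600×302.53 + 0.0300×672.78 = 130.0559 per 1,000.
The 2018 intake: 0.1600×24.46 + 0.6500×63.52 + 0.1600×241.44 + 0.0300×410.87 = 96.1581 per 1,000.
Difference = 130.0559 − 96.1581 = 33.8978.

33.90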